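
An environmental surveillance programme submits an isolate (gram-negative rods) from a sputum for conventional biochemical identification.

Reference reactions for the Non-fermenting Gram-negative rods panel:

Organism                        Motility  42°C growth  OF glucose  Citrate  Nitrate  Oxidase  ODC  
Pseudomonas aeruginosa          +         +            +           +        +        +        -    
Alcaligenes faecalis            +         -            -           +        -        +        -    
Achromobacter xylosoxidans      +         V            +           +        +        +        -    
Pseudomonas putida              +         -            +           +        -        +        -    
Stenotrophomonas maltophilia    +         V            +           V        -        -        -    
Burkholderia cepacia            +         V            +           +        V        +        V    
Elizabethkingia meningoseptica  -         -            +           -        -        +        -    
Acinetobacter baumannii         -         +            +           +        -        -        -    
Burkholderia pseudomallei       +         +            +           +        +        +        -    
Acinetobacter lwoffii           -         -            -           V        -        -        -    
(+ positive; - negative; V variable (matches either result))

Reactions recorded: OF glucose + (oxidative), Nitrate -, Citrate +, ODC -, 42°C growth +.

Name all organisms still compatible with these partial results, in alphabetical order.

OF glucose +: excludes Alcaligenes faecalis, Acinetobacter lwoffii — 8 left.
42°C growth +: excludes Pseudomonas putida, Elizabethkingia meningoseptica — 6 left.
ODC -: all 6 remaining candidates are consistent.
Citrate +: all 6 remaining candidates are consistent.
Nitrate -: excludes Pseudomonas aeruginosa, Achromobacter xylosoxidans, Burkholderia pseudomallei — 3 left.

Acinetobacter baumannii, Burkholderia cepacia, Stenotrophomonas maltophilia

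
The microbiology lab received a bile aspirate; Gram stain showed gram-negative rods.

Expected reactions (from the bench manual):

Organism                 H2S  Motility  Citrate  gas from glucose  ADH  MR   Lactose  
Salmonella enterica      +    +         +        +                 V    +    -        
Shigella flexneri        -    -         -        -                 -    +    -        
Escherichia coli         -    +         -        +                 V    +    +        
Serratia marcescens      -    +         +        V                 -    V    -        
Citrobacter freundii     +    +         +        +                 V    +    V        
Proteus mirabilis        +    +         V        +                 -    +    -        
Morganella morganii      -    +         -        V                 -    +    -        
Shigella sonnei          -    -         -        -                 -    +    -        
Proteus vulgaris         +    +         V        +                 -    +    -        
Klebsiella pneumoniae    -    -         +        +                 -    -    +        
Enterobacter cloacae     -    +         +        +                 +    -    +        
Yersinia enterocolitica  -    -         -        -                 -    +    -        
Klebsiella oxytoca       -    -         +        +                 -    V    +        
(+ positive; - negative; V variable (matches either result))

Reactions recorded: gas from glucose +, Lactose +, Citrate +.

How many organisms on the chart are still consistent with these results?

4

Lactose +: excludes 8 organisms — 5 left.
Citrate +: excludes Escherichia coli — 4 left.
gas from glucose +: all 4 remaining candidates are consistent.
Still consistent: Citrobacter freundii, Enterobacter cloacae, Klebsiella oxytoca, Klebsiella pneumoniae.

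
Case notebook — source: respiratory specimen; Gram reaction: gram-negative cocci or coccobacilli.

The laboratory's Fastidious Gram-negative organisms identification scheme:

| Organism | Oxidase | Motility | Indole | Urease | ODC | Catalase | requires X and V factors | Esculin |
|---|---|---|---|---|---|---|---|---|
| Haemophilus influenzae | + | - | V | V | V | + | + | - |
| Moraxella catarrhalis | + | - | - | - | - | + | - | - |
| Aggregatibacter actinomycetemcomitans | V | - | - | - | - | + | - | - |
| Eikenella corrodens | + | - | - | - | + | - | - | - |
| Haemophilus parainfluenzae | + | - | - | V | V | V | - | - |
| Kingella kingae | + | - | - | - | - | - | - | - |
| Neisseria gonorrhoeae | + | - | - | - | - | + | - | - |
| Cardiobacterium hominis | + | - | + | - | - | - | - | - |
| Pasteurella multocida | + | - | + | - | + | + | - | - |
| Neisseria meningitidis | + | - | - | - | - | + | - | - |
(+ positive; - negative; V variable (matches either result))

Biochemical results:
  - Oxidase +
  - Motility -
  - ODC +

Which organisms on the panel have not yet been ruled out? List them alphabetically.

Eikenella corrodens, Haemophilus influenzae, Haemophilus parainfluenzae, Pasteurella multocida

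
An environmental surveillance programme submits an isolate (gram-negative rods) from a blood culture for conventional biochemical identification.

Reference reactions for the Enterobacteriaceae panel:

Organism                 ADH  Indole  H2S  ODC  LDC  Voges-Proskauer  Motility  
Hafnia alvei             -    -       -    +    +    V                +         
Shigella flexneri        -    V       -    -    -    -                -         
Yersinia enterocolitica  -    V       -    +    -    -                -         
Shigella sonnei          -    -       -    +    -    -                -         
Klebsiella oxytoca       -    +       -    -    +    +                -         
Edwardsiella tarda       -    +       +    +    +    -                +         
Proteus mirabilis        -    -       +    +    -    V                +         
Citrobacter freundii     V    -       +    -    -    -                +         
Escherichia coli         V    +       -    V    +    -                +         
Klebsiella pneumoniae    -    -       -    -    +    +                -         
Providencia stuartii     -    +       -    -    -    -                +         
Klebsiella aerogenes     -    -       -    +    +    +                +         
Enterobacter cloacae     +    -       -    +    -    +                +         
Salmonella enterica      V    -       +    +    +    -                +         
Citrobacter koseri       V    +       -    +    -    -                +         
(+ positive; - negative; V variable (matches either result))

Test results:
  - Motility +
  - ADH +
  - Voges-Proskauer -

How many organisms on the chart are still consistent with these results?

ADH +: excludes 10 organisms — 5 left.
Motility +: all 5 remaining candidates are consistent.
Voges-Proskauer -: excludes Enterobacter cloacae — 4 left.
Still consistent: Citrobacter freundii, Citrobacter koseri, Escherichia coli, Salmonella enterica.

4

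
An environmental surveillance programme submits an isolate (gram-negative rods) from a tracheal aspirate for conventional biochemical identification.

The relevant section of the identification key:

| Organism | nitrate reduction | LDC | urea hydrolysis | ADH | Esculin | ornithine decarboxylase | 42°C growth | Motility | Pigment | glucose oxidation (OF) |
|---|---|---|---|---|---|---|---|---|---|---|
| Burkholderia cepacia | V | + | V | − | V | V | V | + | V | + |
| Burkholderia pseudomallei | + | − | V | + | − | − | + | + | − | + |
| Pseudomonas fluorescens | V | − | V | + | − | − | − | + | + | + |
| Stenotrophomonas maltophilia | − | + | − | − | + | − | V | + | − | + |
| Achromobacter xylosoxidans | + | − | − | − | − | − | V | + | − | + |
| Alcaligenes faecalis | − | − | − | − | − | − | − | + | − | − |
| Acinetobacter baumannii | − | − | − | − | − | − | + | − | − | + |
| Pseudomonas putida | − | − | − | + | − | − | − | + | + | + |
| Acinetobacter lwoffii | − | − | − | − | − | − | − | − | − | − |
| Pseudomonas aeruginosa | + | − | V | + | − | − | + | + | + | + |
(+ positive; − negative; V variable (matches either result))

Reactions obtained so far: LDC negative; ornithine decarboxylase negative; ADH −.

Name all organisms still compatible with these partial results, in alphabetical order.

Achromobacter xylosoxidans, Acinetobacter baumannii, Acinetobacter lwoffii, Alcaligenes faecalis

LDC −: excludes Burkholderia cepacia, Stenotrophomonas maltophilia — 8 left.
ADH −: excludes Burkholderia pseudomallei, Pseudomonas fluorescens, Pseudomonas putida, Pseudomonas aeruginosa — 4 left.
ornithine decarboxylase −: all 4 remaining candidates are consistent.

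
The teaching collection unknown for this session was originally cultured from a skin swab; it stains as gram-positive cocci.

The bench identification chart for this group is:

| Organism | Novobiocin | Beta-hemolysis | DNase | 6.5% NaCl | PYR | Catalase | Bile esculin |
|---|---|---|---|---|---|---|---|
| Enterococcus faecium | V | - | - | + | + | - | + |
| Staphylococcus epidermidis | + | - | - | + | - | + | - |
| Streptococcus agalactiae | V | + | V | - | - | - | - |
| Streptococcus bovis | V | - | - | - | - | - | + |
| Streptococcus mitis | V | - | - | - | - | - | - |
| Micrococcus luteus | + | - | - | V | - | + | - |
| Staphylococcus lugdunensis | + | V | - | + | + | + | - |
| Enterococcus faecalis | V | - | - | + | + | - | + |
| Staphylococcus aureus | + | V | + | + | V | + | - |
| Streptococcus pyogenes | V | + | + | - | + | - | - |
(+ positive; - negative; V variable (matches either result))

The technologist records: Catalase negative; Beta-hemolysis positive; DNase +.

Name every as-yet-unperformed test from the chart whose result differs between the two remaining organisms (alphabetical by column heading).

Beta-hemolysis +: excludes 6 organisms — 4 left.
Catalase -: excludes Staphylococcus lugdunensis, Staphylococcus aureus — 2 left.
DNase +: all 2 remaining candidates are consistent.
Two candidates remain: Streptococcus agalactiae and Streptococcus pyogenes.
  Novobiocin: V vs V — variable for at least one, does not separate.
  6.5% NaCl: - vs - — same for both, does not separate.
  PYR: Streptococcus agalactiae -, Streptococcus pyogenes + — discriminates.
  Bile esculin: - vs - — same for both, does not separate.

PYR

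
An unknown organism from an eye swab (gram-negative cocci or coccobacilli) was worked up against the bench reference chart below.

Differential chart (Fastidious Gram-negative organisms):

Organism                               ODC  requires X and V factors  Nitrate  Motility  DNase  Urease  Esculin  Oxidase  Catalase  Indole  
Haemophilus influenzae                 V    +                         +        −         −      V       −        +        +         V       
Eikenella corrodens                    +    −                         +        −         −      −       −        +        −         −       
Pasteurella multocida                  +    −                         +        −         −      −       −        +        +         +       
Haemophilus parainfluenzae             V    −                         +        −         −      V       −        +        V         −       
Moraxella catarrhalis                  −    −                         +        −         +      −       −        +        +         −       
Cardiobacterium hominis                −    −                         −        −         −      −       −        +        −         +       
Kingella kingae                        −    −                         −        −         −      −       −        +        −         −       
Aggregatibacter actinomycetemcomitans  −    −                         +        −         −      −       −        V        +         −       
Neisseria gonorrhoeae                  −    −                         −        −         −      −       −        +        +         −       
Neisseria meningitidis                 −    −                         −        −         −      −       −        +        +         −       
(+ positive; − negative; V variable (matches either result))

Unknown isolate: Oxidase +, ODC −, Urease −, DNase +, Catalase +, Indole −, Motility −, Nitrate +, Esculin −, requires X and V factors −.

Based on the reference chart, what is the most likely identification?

requires X and V factors −: excludes Haemophilus influenzae — 9 left.
Nitrate +: excludes Cardiobacterium hominis, Kingella kingae, Neisseria gonorrhoeae, Neisseria meningitidis — 5 left.
Indole −: excludes Pasteurella multocida — 4 left.
DNase +: excludes Eikenella corrodens, Haemophilus parainfluenzae, Aggregatibacter actinomycetemcomitans — 1 left.
Esculin −: the one remaining candidate is consistent.
Urease −: the one remaining candidate is consistent.
Oxidase +: the one remaining candidate is consistent.
ODC −: the one remaining candidate is consistent.
Motility −: the one remaining candidate is consistent.
Catalase +: the one remaining candidate is consistent.

Moraxella catarrhalis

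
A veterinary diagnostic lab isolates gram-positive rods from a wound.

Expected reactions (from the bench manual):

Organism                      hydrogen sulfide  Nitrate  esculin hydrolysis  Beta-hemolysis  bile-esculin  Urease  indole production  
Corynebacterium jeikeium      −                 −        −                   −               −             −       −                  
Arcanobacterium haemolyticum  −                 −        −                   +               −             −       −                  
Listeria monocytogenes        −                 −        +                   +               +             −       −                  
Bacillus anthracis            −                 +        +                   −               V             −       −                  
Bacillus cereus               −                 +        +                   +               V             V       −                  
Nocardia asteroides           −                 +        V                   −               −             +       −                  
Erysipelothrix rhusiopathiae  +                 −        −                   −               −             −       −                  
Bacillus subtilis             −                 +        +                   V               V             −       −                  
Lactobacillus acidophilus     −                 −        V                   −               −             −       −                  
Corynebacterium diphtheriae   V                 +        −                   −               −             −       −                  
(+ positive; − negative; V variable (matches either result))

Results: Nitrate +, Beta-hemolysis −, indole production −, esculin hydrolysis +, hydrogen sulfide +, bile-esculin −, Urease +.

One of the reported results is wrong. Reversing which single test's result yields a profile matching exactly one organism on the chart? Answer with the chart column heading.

hydrogen sulfide

As reported, no row in the chart matches all 7 reactions.
Reversing bile-esculin → still no organism matches.
Reversing indole production → still no organism matches.
Reversing Nitrate → still no organism matches.
Reversing Beta-hemolysis → still no organism matches.
Reversing esculin hydrolysis → still no organism matches.
Reversing hydrogen sulfide (to −) → unique match: Nocardia asteroides.
Reversing Urease → still no organism matches.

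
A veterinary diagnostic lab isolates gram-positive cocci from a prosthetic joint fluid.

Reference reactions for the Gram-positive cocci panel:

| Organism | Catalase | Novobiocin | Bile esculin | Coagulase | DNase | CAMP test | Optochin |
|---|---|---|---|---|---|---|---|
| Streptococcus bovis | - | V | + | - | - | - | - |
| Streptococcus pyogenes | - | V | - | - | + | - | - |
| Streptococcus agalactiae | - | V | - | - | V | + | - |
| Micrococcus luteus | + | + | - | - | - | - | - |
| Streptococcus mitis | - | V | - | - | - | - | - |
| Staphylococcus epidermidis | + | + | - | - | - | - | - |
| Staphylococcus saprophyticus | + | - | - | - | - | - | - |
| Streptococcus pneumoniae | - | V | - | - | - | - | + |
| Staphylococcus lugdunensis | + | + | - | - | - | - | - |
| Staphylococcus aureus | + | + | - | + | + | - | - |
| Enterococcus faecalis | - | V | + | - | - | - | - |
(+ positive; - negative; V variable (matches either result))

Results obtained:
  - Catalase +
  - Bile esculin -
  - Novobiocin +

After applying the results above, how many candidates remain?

4

Novobiocin +: excludes Staphylococcus saprophyticus — 10 left.
Bile esculin -: excludes Streptococcus bovis, Enterococcus faecalis — 8 left.
Catalase +: excludes Streptococcus pyogenes, Streptococcus agalactiae, Streptococcus mitis, Streptococcus pneumoniae — 4 left.
Still consistent: Micrococcus luteus, Staphylococcus aureus, Staphylococcus epidermidis, Staphylococcus lugdunensis.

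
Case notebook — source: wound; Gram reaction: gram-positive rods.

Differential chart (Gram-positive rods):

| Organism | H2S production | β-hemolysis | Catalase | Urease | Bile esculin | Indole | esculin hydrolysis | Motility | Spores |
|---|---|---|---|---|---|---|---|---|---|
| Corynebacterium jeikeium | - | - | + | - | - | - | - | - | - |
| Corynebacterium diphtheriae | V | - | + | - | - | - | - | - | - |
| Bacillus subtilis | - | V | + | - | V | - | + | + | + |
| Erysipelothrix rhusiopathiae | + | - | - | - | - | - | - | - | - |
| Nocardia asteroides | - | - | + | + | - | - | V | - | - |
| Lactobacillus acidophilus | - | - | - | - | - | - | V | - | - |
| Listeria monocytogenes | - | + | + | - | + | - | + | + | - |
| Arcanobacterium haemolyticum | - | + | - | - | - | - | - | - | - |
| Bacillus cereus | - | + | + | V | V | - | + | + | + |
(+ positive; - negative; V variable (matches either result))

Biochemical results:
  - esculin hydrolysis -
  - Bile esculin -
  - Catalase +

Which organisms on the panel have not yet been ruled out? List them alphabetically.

Corynebacterium diphtheriae, Corynebacterium jeikeium, Nocardia asteroides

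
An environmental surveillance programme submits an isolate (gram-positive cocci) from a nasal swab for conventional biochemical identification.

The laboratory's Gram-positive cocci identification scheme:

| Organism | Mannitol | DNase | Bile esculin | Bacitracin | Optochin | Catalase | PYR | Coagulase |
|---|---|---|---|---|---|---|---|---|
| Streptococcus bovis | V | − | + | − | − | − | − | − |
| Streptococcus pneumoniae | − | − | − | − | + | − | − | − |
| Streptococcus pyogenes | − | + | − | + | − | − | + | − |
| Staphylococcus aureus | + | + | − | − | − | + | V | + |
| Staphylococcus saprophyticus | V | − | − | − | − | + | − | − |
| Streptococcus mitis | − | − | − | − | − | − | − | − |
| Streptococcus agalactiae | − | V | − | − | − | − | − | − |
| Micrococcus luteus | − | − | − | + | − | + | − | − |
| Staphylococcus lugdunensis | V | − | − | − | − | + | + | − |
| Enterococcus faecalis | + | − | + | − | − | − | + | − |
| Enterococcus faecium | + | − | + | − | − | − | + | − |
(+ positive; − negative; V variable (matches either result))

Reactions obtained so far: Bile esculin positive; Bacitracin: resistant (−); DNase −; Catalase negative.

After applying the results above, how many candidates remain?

3

Catalase −: excludes Staphylococcus aureus, Staphylococcus saprophyticus, Micrococcus luteus, Staphylococcus lugdunensis — 7 left.
Bacitracin −: excludes Streptococcus pyogenes — 6 left.
DNase −: all 6 remaining candidates are consistent.
Bile esculin +: excludes Streptococcus pneumoniae, Streptococcus mitis, Streptococcus agalactiae — 3 left.
Still consistent: Enterococcus faecalis, Enterococcus faecium, Streptococcus bovis.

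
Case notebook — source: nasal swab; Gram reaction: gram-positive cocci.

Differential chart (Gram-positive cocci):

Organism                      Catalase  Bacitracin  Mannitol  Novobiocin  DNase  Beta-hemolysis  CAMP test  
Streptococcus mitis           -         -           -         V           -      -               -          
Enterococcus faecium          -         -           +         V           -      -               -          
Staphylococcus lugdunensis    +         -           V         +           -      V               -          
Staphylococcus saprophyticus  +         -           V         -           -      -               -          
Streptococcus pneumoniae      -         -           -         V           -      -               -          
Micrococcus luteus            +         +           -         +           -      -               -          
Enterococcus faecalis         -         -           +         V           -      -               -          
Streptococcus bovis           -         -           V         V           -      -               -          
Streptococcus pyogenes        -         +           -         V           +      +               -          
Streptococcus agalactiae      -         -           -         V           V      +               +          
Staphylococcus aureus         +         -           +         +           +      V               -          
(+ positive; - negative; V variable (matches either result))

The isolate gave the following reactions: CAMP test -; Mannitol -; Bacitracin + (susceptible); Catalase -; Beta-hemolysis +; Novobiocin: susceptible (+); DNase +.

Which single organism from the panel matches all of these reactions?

Beta-hemolysis +: excludes 7 organisms — 4 left.
Novobiocin +: all 4 remaining candidates are consistent.
Mannitol -: excludes Staphylococcus aureus — 3 left.
Bacitracin +: excludes Staphylococcus lugdunensis, Streptococcus agalactiae — 1 left.
Catalase -: the one remaining candidate is consistent.
CAMP test -: the one remaining candidate is consistent.
DNase +: the one remaining candidate is consistent.

Streptococcus pyogenes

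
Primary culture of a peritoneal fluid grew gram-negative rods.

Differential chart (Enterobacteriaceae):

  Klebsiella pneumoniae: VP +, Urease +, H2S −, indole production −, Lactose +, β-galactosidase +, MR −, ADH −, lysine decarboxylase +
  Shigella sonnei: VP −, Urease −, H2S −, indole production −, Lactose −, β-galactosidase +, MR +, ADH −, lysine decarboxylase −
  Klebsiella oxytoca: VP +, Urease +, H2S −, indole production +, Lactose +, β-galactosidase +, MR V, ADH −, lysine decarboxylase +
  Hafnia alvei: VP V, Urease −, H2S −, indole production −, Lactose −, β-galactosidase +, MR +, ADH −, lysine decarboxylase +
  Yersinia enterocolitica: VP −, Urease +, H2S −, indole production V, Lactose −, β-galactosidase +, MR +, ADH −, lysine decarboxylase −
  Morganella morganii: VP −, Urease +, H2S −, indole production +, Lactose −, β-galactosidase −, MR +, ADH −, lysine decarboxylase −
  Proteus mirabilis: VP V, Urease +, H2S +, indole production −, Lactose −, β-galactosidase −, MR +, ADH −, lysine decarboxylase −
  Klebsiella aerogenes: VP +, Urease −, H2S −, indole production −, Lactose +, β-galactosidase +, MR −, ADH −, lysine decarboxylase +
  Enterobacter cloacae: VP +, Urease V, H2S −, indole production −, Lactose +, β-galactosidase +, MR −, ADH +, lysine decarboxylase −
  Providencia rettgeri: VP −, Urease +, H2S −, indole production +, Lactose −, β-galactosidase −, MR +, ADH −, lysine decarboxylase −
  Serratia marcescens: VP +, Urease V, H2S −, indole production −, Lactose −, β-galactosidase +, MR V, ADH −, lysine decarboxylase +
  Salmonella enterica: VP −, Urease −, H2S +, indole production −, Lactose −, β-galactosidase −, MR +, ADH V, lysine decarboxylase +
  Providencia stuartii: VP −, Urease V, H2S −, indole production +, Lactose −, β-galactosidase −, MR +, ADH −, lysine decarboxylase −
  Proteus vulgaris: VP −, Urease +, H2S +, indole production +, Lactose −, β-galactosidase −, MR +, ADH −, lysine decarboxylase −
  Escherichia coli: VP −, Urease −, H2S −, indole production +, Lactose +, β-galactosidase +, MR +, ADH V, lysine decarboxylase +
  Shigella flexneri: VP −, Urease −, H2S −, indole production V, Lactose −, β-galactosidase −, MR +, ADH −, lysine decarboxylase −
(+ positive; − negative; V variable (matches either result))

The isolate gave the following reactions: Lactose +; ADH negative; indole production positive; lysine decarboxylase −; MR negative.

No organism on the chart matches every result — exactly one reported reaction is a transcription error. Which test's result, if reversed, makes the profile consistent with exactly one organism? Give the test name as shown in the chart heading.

As reported, no row in the chart matches all 5 reactions.
Reversing indole production → still no organism matches.
Reversing Lactose → still no organism matches.
Reversing lysine decarboxylase (to +) → unique match: Klebsiella oxytoca.
Reversing MR → still no organism matches.
Reversing ADH → still no organism matches.

lysine decarboxylase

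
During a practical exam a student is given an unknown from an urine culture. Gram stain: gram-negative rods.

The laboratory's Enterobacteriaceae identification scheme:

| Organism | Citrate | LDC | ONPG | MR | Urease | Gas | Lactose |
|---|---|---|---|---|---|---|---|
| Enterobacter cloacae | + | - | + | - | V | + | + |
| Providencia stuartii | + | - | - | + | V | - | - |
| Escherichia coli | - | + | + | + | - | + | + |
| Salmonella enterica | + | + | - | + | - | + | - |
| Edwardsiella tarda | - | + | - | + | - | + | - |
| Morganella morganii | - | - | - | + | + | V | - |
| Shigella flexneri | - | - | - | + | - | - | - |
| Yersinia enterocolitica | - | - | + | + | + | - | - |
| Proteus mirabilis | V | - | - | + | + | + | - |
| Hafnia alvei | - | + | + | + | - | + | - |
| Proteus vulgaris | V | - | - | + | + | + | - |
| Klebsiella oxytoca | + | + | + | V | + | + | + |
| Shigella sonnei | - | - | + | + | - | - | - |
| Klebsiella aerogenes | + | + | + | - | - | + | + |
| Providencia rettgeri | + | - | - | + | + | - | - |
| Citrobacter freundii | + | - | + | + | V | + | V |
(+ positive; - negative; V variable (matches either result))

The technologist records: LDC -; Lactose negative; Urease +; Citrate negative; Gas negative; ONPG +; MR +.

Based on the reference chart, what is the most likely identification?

Lactose -: excludes Enterobacter cloacae, Escherichia coli, Klebsiella oxytoca, Klebsiella aerogenes — 12 left.
Gas -: excludes 6 organisms — 6 left.
MR +: all 6 remaining candidates are consistent.
LDC -: all 6 remaining candidates are consistent.
Urease +: excludes Shigella flexneri, Shigella sonnei — 4 left.
Citrate -: excludes Providencia stuartii, Providencia rettgeri — 2 left.
ONPG +: excludes Morganella morganii — 1 left.

Yersinia enterocolitica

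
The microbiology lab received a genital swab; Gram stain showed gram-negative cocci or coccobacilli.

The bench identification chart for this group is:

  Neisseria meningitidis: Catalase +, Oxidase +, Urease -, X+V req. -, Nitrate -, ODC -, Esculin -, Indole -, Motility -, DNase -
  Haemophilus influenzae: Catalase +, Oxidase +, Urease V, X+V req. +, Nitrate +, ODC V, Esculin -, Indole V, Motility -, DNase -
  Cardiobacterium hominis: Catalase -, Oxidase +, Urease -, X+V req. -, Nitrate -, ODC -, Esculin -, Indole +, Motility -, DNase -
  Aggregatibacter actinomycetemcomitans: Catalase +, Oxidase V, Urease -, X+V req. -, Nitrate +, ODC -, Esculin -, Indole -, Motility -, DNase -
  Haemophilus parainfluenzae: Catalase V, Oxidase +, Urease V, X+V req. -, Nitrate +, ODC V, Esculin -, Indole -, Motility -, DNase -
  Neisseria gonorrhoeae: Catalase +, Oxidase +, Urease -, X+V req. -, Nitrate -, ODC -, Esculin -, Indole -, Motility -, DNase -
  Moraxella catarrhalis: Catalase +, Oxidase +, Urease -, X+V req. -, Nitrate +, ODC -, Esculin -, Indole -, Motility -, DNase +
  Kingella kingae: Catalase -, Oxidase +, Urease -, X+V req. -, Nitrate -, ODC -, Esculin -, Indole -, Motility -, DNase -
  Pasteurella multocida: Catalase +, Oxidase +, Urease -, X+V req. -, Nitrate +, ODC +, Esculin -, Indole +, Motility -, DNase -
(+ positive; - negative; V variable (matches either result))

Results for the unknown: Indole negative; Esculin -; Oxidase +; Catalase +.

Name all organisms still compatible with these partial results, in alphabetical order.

Aggregatibacter actinomycetemcomitans, Haemophilus influenzae, Haemophilus parainfluenzae, Moraxella catarrhalis, Neisseria gonorrhoeae, Neisseria meningitidis

Oxidase +: all 9 remaining candidates are consistent.
Esculin -: all 9 remaining candidates are consistent.
Catalase +: excludes Cardiobacterium hominis, Kingella kingae — 7 left.
Indole -: excludes Pasteurella multocida — 6 left.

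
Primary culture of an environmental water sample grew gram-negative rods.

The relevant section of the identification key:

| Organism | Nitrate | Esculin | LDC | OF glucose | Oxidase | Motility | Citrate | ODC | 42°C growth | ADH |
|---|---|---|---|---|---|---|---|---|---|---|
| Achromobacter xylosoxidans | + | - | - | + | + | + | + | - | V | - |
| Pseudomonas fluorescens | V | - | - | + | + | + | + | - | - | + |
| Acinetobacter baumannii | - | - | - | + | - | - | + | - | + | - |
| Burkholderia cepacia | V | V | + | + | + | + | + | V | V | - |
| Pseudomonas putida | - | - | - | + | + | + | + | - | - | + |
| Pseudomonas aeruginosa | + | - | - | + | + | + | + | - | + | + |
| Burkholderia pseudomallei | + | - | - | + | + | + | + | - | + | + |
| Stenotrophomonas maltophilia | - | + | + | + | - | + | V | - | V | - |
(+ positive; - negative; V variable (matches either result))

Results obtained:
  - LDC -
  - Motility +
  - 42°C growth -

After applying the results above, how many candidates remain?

LDC -: excludes Burkholderia cepacia, Stenotrophomonas maltophilia — 6 left.
42°C growth -: excludes Acinetobacter baumannii, Pseudomonas aeruginosa, Burkholderia pseudomallei — 3 left.
Motility +: all 3 remaining candidates are consistent.
Still consistent: Achromobacter xylosoxidans, Pseudomonas fluorescens, Pseudomonas putida.

3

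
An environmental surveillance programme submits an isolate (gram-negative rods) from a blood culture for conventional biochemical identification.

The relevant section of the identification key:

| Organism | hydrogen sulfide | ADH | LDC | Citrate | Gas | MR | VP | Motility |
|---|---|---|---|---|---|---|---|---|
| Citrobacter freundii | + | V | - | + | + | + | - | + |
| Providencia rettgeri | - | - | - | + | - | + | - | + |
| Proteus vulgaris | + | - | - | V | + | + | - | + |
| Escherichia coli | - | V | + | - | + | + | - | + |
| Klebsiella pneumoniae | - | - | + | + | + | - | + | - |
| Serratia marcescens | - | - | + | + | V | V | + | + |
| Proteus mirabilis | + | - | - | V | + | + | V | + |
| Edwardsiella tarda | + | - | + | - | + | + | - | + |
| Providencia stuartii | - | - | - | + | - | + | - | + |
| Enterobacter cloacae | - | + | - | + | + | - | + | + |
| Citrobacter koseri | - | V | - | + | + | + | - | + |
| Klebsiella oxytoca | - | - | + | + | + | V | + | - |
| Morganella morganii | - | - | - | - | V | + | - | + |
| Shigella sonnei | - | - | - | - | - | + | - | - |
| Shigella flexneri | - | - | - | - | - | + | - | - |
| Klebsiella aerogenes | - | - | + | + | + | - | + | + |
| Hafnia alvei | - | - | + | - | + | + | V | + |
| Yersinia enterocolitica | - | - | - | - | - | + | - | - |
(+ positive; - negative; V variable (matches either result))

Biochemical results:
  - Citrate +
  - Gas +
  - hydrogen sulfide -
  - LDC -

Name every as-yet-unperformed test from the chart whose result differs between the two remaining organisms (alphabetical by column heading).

Citrate +: excludes 7 organisms — 11 left.
Gas +: excludes Providencia rettgeri, Providencia stuartii — 9 left.
LDC -: excludes Klebsiella pneumoniae, Serratia marcescens, Klebsiella oxytoca, Klebsiella aerogenes — 5 left.
hydrogen sulfide -: excludes Citrobacter freundii, Proteus vulgaris, Proteus mirabilis — 2 left.
Two candidates remain: Citrobacter koseri and Enterobacter cloacae.
  ADH: V vs + — variable for at least one, does not separate.
  MR: Citrobacter koseri +, Enterobacter cloacae - — discriminates.
  VP: Citrobacter koseri -, Enterobacter cloacae + — discriminates.
  Motility: + vs + — same for both, does not separate.

MR, VP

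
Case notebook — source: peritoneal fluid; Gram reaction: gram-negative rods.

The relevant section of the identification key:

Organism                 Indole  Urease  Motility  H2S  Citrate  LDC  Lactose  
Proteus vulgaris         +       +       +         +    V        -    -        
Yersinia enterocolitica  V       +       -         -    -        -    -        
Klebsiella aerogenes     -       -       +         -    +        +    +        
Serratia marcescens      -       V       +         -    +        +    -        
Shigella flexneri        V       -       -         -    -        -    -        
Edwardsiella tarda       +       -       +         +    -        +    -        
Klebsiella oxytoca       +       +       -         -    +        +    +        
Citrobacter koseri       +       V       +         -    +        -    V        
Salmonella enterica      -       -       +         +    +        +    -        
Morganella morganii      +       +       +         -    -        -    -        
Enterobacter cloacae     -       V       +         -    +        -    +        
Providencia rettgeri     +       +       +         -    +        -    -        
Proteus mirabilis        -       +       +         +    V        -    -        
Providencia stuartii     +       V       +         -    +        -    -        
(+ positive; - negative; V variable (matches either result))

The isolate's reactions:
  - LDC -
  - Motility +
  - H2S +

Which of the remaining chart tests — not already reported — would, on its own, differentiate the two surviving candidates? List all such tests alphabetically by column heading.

Indole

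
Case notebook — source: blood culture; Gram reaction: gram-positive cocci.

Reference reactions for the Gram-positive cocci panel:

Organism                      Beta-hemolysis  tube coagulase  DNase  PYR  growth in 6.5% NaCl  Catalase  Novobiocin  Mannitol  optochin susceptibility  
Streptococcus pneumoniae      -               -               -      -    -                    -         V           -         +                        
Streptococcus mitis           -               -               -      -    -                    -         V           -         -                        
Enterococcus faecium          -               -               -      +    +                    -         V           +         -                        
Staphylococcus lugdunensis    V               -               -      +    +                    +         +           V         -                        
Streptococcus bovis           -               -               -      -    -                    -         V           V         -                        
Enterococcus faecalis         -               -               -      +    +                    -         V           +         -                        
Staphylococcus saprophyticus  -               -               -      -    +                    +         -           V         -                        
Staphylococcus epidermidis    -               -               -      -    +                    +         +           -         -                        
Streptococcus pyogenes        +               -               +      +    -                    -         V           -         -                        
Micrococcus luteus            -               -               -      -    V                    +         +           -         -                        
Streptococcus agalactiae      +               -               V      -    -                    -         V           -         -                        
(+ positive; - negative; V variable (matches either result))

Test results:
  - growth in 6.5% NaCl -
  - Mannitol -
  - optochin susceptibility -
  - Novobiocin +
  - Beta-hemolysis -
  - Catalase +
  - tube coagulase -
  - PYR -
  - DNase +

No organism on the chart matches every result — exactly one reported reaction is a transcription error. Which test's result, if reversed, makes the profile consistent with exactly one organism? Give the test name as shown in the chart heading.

DNase

As reported, no row in the chart matches all 9 reactions.
Reversing growth in 6.5% NaCl → still no organism matches.
Reversing optochin susceptibility → still no organism matches.
Reversing Beta-hemolysis → still no organism matches.
Reversing DNase (to -) → unique match: Micrococcus luteus.
Reversing Catalase → still no organism matches.
Reversing tube coagulase → still no organism matches.
Reversing Novobiocin → still no organism matches.
Reversing Mannitol → still no organism matches.
Reversing PYR → still no organism matches.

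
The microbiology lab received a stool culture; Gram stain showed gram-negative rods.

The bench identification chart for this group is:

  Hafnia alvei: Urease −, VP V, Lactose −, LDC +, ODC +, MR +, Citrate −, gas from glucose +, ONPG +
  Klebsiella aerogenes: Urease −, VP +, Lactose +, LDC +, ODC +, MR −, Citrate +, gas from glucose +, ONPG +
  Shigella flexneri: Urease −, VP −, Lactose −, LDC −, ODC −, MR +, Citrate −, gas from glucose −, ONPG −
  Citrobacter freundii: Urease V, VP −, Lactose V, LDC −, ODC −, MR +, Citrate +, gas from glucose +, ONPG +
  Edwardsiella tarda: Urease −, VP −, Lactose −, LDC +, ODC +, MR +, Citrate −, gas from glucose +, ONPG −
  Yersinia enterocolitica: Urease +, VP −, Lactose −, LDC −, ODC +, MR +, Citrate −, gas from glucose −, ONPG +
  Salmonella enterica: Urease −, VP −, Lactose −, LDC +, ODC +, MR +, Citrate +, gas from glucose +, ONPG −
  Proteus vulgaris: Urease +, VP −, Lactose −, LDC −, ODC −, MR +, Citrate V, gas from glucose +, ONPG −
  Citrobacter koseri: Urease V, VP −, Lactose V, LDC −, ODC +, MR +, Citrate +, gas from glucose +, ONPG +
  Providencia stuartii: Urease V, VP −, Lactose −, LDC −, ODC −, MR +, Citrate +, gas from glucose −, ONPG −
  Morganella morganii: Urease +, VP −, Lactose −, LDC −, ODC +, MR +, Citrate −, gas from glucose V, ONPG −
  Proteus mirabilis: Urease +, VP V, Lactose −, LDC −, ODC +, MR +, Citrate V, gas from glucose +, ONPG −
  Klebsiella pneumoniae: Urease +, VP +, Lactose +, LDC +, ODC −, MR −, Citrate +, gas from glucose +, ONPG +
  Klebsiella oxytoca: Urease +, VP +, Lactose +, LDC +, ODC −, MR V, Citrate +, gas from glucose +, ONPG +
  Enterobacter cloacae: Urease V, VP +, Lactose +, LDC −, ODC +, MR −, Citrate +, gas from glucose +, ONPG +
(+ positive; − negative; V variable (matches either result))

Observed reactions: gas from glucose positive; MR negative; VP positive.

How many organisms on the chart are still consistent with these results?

gas from glucose +: excludes Shigella flexneri, Yersinia enterocolitica, Providencia stuartii — 12 left.
MR −: excludes 8 organisms — 4 left.
VP +: all 4 remaining candidates are consistent.
Still consistent: Enterobacter cloacae, Klebsiella aerogenes, Klebsiella oxytoca, Klebsiella pneumoniae.

4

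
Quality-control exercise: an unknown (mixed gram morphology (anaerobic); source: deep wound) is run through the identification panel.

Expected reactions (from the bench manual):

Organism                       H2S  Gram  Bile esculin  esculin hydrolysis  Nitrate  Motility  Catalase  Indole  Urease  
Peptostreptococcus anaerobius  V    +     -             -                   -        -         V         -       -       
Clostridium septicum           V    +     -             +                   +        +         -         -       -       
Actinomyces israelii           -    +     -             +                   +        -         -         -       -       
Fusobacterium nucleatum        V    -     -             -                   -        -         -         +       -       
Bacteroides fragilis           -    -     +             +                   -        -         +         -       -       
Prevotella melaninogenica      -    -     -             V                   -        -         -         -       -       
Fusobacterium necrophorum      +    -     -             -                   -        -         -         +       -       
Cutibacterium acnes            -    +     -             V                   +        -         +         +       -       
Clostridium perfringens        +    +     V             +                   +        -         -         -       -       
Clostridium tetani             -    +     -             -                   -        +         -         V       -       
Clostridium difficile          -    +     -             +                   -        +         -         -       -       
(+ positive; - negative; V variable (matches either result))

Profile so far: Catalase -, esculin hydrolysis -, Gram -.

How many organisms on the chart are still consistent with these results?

Gram -: excludes 7 organisms — 4 left.
Catalase -: excludes Bacteroides fragilis — 3 left.
esculin hydrolysis -: all 3 remaining candidates are consistent.
Still consistent: Fusobacterium necrophorum, Fusobacterium nucleatum, Prevotella melaninogenica.

3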